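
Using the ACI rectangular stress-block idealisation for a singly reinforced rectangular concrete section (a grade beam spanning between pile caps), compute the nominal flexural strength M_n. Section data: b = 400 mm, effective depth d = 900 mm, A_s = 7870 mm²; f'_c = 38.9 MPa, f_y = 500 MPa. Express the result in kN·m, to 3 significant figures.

M_n ≈ 2960 kN·m

T = A_s f_y = 7870 × 500 = 3935000 N = 3935 kN.
From C = T: a = T/(0.85 f'_c b) = 3935000/(0.85 × 38.9 × 400) = 297.52 mm.
M_n = T(d − a/2) = 3935 kN × (900 − 148.76) mm = 2956.13 kN·m.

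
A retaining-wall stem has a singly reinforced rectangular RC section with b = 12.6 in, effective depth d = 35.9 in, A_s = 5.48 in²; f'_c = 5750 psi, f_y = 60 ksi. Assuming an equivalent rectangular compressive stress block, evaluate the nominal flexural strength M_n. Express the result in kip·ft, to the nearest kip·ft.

M_n ≈ 911 kip·ft

T = A_s f_y = 5.48 × 60 = 328.8 kips.
a = T/(0.85 f'_c b) = 328.8/(0.85 × 5.75 × 12.6) = 5.339 in.
M_n = T(d − a/2) = 328.8 × (35.9 − 2.6695) = 10926.2 kip·in = 10926.2/12 = 910.52 kip·ft.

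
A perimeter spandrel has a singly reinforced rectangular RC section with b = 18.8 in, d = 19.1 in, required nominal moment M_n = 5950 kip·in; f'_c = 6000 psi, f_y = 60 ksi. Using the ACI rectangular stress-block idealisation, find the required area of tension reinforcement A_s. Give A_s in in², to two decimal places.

A_s ≈ 5.73 in²

From M_n = 0.85 f'_c a b (d − a/2):
a = d − √(d² − 2M_n/(0.85 f'_c b)) = 19.1 − √(19.1² − 2 × 5950/(0.85 × 6 × 18.8)) = 3.586 in.
A_s = 0.85 f'_c a b / f_y = 0.85 × 6 × 3.586 × 18.8 / 60 = 5.730 in².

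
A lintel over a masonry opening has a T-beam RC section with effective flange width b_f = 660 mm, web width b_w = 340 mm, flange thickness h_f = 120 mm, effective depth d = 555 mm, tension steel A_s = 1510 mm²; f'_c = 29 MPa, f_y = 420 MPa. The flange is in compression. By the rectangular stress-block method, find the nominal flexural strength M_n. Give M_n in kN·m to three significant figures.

M_n ≈ 340 kN·m

Tension: T = A_s f_y = 1510 × 420 = 634200 N.
Try a within the flange: a = T/(0.85 f'_c b_f) = 634200/(0.85 × 29 × 660) = 38.98 mm.
Since a = 38.98 ≤ h_f = 120 mm, the stress block lies entirely in the flange; analyse as a rectangular beam of width b_f.
M_n = T(d − a/2) = 634200 × (555 − 19.49) = 339.62 × 10⁶ N·mm.
M_n = 339.62 kN·m.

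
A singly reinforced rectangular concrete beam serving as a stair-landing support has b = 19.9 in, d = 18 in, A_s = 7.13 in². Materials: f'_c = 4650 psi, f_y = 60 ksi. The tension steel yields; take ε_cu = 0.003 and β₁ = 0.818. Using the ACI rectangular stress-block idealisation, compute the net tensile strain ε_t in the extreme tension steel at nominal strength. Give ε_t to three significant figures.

a = A_s f_y/(0.85 f'_c b) = 5.439 in.
β₁ = 0.818, so c = a/β₁ = 5.439/0.818 = 6.649 in.
From the linear strain diagram with ε_cu = 0.003: ε_t = 0.003 (d − c)/c = 0.003 × (18 − 6.649)/6.649 = 0.00512.
Since ε_t ≥ 0.005, the section is tension-controlled.

ε_t ≈ 0.00512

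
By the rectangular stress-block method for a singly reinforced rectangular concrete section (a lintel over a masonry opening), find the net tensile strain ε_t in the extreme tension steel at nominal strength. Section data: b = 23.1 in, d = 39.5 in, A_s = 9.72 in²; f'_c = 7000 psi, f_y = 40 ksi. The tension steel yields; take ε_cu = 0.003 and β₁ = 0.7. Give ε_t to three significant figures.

a = A_s f_y/(0.85 f'_c b) = 2.829 in.
β₁ = 0.7, so c = a/β₁ = 2.829/0.7 = 4.041 in.
From the linear strain diagram with ε_cu = 0.003: ε_t = 0.003 (d − c)/c = 0.003 × (39.5 − 4.041)/4.041 = 0.0263.
Since ε_t ≥ 0.005, the section is tension-controlled.

ε_t ≈ 0.0263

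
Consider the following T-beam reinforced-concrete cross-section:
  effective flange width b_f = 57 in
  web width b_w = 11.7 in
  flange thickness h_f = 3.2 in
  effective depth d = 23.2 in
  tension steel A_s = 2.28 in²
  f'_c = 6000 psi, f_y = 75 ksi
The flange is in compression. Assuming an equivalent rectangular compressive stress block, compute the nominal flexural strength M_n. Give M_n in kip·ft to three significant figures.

Tension: T = A_s f_y = 2.28 × 75 = 171 kips.
Try a within the flange: a = T/(0.85 f'_c b_f) = 171/(0.85 × 6 × 57) = 0.588 in.
Since a = 0.588 ≤ h_f = 3.2 in, the stress block lies entirely in the flange; analyse as a rectangular beam of width b_f.
M_n = T(d − a/2) = 171 × (23.2 − 0.294) = 3916.9 kip·in.
M_n = 3916.9/12 = 326.41 kip·ft.

M_n ≈ 326 kip·ft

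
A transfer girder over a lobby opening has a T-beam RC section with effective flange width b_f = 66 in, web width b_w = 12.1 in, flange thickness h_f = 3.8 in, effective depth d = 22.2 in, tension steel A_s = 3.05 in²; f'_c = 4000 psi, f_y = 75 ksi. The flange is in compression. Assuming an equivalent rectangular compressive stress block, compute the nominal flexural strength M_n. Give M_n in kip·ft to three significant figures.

M_n ≈ 413 kip·ft

Tension: T = A_s f_y = 3.05 × 75 = 228.75 kips.
Try a within the flange: a = T/(0.85 f'_c b_f) = 228.75/(0.85 × 4 × 66) = 1.019 in.
Since a = 1.019 ≤ h_f = 3.8 in, the stress block lies entirely in the flange; analyse as a rectangular beam of width b_f.
M_n = T(d − a/2) = 228.75 × (22.2 − 0.5095) = 4961.7 kip·in.
M_n = 4961.7/12 = 413.48 kip·ft.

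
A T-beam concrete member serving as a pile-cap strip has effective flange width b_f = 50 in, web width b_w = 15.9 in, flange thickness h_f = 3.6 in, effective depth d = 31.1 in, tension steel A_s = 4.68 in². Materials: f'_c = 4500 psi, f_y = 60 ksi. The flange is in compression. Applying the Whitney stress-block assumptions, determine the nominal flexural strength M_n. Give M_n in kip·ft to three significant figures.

M_n ≈ 711 kip·ft

Tension: T = A_s f_y = 4.68 × 60 = 280.8 kips.
Try a within the flange: a = T/(0.85 f'_c b_f) = 280.8/(0.85 × 4.5 × 50) = 1.468 in.
Since a = 1.468 ≤ h_f = 3.6 in, the stress block lies entirely in the flange; analyse as a rectangular beam of width b_f.
M_n = T(d − a/2) = 280.8 × (31.1 − 0.734) = 8526.8 kip·in.
M_n = 8526.8/12 = 710.57 kip·ft.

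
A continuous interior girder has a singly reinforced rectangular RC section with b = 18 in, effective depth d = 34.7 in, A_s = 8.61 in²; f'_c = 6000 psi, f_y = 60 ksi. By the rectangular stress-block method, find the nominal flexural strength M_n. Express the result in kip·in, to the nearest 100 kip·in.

T = A_s f_y = 8.61 × 60 = 516.6 kips.
a = T/(0.85 f'_c b) = 516.6/(0.85 × 6 × 18) = 5.627 in.
M_n = T(d − a/2) = 516.6 × (34.7 − 2.8135) = 16472.6 kip·in.

M_n ≈ 16500 kip·in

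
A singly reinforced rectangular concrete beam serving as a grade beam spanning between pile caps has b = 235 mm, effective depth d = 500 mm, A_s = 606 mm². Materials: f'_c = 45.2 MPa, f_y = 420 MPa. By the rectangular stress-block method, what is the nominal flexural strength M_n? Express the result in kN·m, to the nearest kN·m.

T = A_s f_y = 606 × 420 = 254520 N = 254.52 kN.
From C = T: a = T/(0.85 f'_c b) = 254520/(0.85 × 45.2 × 235) = 28.19 mm.
M_n = T(d − a/2) = 254.52 kN × (500 − 14.095) mm = 123.67 kN·m.

M_n ≈ 124 kN·m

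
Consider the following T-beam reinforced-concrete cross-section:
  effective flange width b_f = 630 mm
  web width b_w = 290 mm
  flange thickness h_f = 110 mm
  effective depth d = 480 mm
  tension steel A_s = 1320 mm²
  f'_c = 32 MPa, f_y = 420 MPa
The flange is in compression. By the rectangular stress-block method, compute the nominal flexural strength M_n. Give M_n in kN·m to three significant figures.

M_n ≈ 257 kN·m

Tension: T = A_s f_y = 1320 × 420 = 554400 N.
Try a within the flange: a = T/(0.85 f'_c b_f) = 554400/(0.85 × 32 × 630) = 32.35 mm.
Since a = 32.35 ≤ h_f = 110 mm, the stress block lies entirely in the flange; analyse as a rectangular beam of width b_f.
M_n = T(d − a/2) = 554400 × (480 − 16.175) = 257.14 × 10⁶ N·mm.
M_n = 257.14 kN·m.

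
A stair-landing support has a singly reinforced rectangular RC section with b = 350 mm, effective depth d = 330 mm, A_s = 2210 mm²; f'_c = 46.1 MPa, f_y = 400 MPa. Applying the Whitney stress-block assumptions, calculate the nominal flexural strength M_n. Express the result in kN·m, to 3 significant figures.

T = A_s f_y = 2210 × 400 = 884000 N = 884 kN.
From C = T: a = T/(0.85 f'_c b) = 884000/(0.85 × 46.1 × 350) = 64.46 mm.
M_n = T(d − a/2) = 884 kN × (330 − 32.23) mm = 263.23 kN·m.

M_n ≈ 263 kN·m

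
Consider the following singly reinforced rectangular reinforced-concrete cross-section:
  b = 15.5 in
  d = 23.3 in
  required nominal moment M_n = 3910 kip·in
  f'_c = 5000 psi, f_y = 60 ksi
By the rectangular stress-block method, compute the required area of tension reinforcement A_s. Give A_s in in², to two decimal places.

From M_n = 0.85 f'_c a b (d − a/2):
a = d − √(d² − 2M_n/(0.85 f'_c b)) = 23.3 − √(23.3² − 2 × 3910/(0.85 × 5 × 15.5)) = 2.704 in.
A_s = 0.85 f'_c a b / f_y = 0.85 × 5 × 2.704 × 15.5 / 60 = 2.969 in².

A_s ≈ 2.97 in²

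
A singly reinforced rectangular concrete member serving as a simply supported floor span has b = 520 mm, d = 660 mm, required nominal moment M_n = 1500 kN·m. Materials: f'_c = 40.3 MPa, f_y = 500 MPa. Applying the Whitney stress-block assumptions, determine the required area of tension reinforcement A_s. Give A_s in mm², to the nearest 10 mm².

A_s ≈ 5100 mm²

With M_n = 0.85 f'_c a b (d − a/2), solve the quadratic for a:
a = d − √(d² − 2M_n/(0.85 f'_c b)) = 660 − √(660² − 2 × 1500×10⁶/(0.85 × 40.3 × 520)) = 143.11 mm.
A_s = 0.85 f'_c a b / f_y = 0.85 × 40.3 × 143.11 × 520 / 500 = 5098.3 mm².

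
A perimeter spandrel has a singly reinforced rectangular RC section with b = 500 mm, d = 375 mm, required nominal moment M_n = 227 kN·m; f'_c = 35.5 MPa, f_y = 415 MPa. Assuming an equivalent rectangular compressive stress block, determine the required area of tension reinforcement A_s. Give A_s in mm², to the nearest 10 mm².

A_s ≈ 1550 mm²

With M_n = 0.85 f'_c a b (d − a/2), solve the quadratic for a:
a = d − √(d² − 2M_n/(0.85 f'_c b)) = 375 − √(375² − 2 × 227×10⁶/(0.85 × 35.5 × 500)) = 42.53 mm.
A_s = 0.85 f'_c a b / f_y = 0.85 × 35.5 × 42.53 × 500 / 415 = 1546.2 mm².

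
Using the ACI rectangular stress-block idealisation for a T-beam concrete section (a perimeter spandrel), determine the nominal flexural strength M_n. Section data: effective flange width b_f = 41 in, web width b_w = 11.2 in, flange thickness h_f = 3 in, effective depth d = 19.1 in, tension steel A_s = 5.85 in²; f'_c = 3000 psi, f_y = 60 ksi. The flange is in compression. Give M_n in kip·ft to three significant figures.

M_n ≈ 508 kip·ft

Tension: T = A_s f_y = 5.85 × 60 = 351 kips.
Try a within the flange: a = T/(0.85 f'_c b_f) = 351/(0.85 × 3 × 41) = 3.357 in.
a = 3.357 > h_f = 3 in: the block extends into the web. Split into flange-overhang and web parts.
C_f = 0.85 f'_c (b_f − b_w) h_f = 0.85 × 3 × (41 − 11.2) × 3 = 228.0 kips.
Remaining web compression depth: a_w = (T − C_f)/(0.85 f'_c b_w) = (351 − 228.0)/(0.85 × 3 × 11.2) = 4.307 in.
M_n = C_f(d − h_f/2) + (T − C_f)(d − a_w/2) = 228.0 × (19.1 − 1.5) + 123 × (19.1 − 2.1535) = 4012.8 + 2084.4 = 6097.2 kip·in.
M_n = 6097.2/12 = 508.10 kip·ft.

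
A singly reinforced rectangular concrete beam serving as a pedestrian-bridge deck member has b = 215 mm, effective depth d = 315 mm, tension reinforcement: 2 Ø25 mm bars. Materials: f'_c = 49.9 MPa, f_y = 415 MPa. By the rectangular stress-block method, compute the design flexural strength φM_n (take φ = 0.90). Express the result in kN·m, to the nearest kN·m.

A_s = 2 × 491 = 982 mm².
T = A_s f_y = 982 × 415 = 407530 N = 407.53 kN.
From C = T: a = T/(0.85 f'_c b) = 407530/(0.85 × 49.9 × 215) = 44.69 mm.
M_n = T(d − a/2) = 407.53 kN × (315 − 22.345) mm = 119.27 kN·m.
φM_n = 0.90 × 119.27 = 107.34 kN·m.

φM_n ≈ 107 kN·m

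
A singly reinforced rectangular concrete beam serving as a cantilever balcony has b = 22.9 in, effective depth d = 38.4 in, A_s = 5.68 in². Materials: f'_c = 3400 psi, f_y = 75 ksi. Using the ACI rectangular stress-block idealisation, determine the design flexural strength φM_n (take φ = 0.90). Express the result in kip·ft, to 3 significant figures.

T = A_s f_y = 5.68 × 75 = 426 kips.
a = T/(0.85 f'_c b) = 426/(0.85 × 3.4 × 22.9) = 6.437 in.
M_n = T(d − a/2) = 426 × (38.4 − 3.2185) = 14987.3 kip·in = 14987.3/12 = 1248.94 kip·ft.
φM_n = 0.90 × 1248.94 = 1124.05 kip·ft.

φM_n ≈ 1120 kip·ft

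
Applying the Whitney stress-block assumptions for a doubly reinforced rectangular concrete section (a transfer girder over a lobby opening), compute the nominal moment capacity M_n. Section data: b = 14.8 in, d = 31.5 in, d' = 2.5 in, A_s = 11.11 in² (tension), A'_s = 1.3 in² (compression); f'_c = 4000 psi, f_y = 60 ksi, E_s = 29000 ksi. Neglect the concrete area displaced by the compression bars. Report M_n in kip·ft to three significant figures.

Assume both steels yield.
a = (A_s − A'_s) f_y/(0.85 f'_c b) = (11.11 − 1.3) × 60/(0.85 × 4 × 14.8) = 11.697 in.
c = a/β₁ = 11.697/0.85 = 13.761 in; ε'_s = 0.003(c − d')/c = 0.0025 ≥ ε_y = 0.0021, so the compression steel yields.
M_n = (A_s − A'_s) f_y (d − a/2) + A'_s f_y (d − d') = 588.6 × (31.5 − 5.8485) + 78 × (31.5 − 2.5) = 15098.5 + 2262.0 = 17360.5 kip·in = 17360.5/12 = 1446.71 kip·ft.

M_n ≈ 1450 kip·ft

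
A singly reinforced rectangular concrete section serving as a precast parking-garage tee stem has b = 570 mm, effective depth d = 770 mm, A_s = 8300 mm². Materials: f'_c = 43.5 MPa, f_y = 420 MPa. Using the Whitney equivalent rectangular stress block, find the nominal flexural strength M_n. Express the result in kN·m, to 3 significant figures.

T = A_s f_y = 8300 × 420 = 3486000 N = 3486 kN.
From C = T: a = T/(0.85 f'_c b) = 3486000/(0.85 × 43.5 × 570) = 165.40 mm.
M_n = T(d − a/2) = 3486 kN × (770 − 82.7) mm = 2395.93 kN·m.

M_n ≈ 2400 kN·m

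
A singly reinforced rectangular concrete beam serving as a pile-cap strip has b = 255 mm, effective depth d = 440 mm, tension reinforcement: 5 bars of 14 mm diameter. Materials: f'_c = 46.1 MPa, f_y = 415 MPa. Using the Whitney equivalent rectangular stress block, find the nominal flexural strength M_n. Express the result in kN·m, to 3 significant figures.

M_n ≈ 135 kN·m

A_s = 5 × 154 = 770 mm².
T = A_s f_y = 770 × 415 = 319550 N = 319.55 kN.
From C = T: a = T/(0.85 f'_c b) = 319550/(0.85 × 46.1 × 255) = 31.98 mm.
M_n = T(d − a/2) = 319.55 kN × (440 − 15.99) mm = 135.49 kN·m.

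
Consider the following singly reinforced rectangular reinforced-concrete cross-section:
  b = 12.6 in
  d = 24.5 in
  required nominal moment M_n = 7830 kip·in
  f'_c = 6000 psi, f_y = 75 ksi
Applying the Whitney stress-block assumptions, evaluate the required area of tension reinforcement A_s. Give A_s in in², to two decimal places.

A_s ≈ 4.81 in²

From M_n = 0.85 f'_c a b (d − a/2):
a = d − √(d² − 2M_n/(0.85 f'_c b)) = 24.5 − √(24.5² − 2 × 7830/(0.85 × 6 × 12.6)) = 5.617 in.
A_s = 0.85 f'_c a b / f_y = 0.85 × 6 × 5.617 × 12.6 / 75 = 4.813 in².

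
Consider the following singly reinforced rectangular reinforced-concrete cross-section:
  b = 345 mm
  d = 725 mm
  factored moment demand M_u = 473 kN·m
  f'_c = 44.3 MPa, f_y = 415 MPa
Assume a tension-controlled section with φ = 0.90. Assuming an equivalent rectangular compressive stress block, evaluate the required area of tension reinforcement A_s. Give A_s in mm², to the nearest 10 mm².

M_n = M_u/φ = 473/0.90 = 525.556 kN·m.
With M_n = 0.85 f'_c a b (d − a/2), solve the quadratic for a:
a = d − √(d² − 2M_n/(0.85 f'_c b)) = 725 − √(725² − 2 × 525.556×10⁶/(0.85 × 44.3 × 345)) = 58.13 mm.
A_s = 0.85 f'_c a b / f_y = 0.85 × 44.3 × 58.13 × 345 / 415 = 1819.7 mm².

A_s ≈ 1820 mm²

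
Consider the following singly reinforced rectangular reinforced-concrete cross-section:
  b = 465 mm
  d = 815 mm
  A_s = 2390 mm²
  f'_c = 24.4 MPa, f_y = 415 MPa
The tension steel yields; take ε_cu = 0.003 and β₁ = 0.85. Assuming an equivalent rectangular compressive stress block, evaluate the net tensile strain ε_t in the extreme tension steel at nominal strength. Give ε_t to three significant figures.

ε_t ≈ 0.0172

a = A_s f_y/(0.85 f'_c b) = 102.85 mm.
β₁ = 0.85, so c = a/β₁ = 102.85/0.85 = 121.00 mm.
From the linear strain diagram with ε_cu = 0.003: ε_t = 0.003 (d − c)/c = 0.003 × (815 − 121.00)/121.00 = 0.0172.
Since ε_t ≥ 0.005, the section is tension-controlled.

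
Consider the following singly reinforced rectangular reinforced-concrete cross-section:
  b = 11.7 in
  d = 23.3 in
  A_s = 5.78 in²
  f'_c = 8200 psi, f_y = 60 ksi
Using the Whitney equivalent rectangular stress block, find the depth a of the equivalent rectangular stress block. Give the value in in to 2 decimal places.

T = A_s f_y = 5.78 × 60 = 346.8 kips.
a = T/(0.85 f'_c b) = 346.8/(0.85 × 8.2 × 11.7) = 4.25 in.

a ≈ 4.25 in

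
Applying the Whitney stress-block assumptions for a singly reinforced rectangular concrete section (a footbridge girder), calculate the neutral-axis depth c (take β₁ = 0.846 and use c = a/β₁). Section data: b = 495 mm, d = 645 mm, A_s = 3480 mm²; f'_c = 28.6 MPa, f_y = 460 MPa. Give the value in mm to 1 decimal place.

c ≈ 157.2 mm

T = A_s f_y = 3480 × 460 = 1600800 N = 1600.8 kN.
Setting C = 0.85 f'_c a b equal to T: a = 1600800/(0.85 × 28.6 × 495) = 133.029 mm.
With β₁ = 0.846, c = a/β₁ = 133.029/0.846 = 157.2 mm.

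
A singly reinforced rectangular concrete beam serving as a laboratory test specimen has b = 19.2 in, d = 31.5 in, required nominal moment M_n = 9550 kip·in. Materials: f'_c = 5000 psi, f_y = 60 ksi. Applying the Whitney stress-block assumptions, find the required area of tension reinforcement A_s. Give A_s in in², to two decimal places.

From M_n = 0.85 f'_c a b (d − a/2):
a = d − √(d² − 2M_n/(0.85 f'_c b)) = 31.5 − √(31.5² − 2 × 9550/(0.85 × 5 × 19.2)) = 3.965 in.
A_s = 0.85 f'_c a b / f_y = 0.85 × 5 × 3.965 × 19.2 / 60 = 5.392 in².

A_s ≈ 5.39 in²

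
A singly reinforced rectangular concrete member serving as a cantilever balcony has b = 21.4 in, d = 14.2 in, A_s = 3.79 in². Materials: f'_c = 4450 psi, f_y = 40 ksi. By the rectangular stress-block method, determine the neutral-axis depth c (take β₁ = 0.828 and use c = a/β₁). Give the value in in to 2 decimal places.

T = A_s f_y = 3.79 × 40 = 151.6 kips.
a = T/(0.85 f'_c b) = 151.6/(0.85 × 4.45 × 21.4) = 1.8729 in.
With β₁ = 0.828, c = a/β₁ = 1.8729/0.828 = 2.26 in.

c ≈ 2.26 in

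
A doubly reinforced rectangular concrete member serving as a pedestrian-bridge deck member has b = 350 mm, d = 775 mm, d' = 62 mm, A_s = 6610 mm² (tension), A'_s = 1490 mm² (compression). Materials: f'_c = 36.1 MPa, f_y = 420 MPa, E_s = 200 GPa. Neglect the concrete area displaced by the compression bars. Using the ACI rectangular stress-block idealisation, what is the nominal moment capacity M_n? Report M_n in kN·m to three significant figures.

Assume both tension and compression steel yield.
Net tension couple steel: A_s − A'_s = 5120 mm².
a = (A_s − A'_s) f_y / (0.85 f'_c b) = 2150400/(0.85 × 36.1 × 350) = 200.23 mm.
c = a/β₁ = 200.23/0.792 = 252.82 mm; ε'_s = 0.003(c − d')/c = 0.0023 ≥ f_y/E_s = 0.0021, so compression steel does yield.
M_n = (A_s − A'_s) f_y (d − a/2) + A'_s f_y (d − d') = [2150400 × (775 − 100.115) + 625800 × (775 − 62)] × 10⁻⁶ = 1451.27 + 446.20 = 1897.47 kN·m.

M_n ≈ 1900 kN·m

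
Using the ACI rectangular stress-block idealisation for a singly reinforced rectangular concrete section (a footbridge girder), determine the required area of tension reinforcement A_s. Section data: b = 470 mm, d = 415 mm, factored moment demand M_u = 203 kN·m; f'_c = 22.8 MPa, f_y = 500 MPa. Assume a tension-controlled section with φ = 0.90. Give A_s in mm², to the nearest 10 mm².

A_s ≈ 1180 mm²

M_n = M_u/φ = 203/0.90 = 225.556 kN·m.
With M_n = 0.85 f'_c a b (d − a/2), solve the quadratic for a:
a = d − √(d² − 2M_n/(0.85 f'_c b)) = 415 − √(415² − 2 × 225.556×10⁶/(0.85 × 22.8 × 470)) = 64.72 mm.
A_s = 0.85 f'_c a b / f_y = 0.85 × 22.8 × 64.72 × 470 / 500 = 1179.0 mm².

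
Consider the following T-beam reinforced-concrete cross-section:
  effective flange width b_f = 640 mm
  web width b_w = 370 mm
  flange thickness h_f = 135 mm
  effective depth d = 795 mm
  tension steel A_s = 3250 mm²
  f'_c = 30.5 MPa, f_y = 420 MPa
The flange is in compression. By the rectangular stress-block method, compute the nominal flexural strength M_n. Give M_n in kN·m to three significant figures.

M_n ≈ 1030 kN·m

Tension: T = A_s f_y = 3250 × 420 = 1365000 N.
Try a within the flange: a = T/(0.85 f'_c b_f) = 1365000/(0.85 × 30.5 × 640) = 82.27 mm.
Since a = 82.27 ≤ h_f = 135 mm, the stress block lies entirely in the flange; analyse as a rectangular beam of width b_f.
M_n = T(d − a/2) = 1365000 × (795 − 41.135) = 1029.03 × 10⁶ N·mm.
M_n = 1029.03 kN·m.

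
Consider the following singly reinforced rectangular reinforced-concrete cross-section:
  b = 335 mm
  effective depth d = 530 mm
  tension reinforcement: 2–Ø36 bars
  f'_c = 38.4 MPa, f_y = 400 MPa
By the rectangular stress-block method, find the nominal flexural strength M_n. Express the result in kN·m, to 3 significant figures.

M_n ≈ 401 kN·m

A_s = 2 × 1018 = 2036 mm².
T = A_s f_y = 2036 × 400 = 814400 N = 814.4 kN.
From C = T: a = T/(0.85 f'_c b) = 814400/(0.85 × 38.4 × 335) = 74.48 mm.
M_n = T(d − a/2) = 814.4 kN × (530 − 37.24) mm = 401.30 kN·m.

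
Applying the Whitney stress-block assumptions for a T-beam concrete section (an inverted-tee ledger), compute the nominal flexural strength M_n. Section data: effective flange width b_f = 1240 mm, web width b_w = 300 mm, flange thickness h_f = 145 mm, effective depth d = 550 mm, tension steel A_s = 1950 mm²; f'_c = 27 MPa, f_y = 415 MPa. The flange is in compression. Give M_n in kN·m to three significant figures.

Tension: T = A_s f_y = 1950 × 415 = 809250 N.
Try a within the flange: a = T/(0.85 f'_c b_f) = 809250/(0.85 × 27 × 1240) = 28.44 mm.
Since a = 28.44 ≤ h_f = 145 mm, the stress block lies entirely in the flange; analyse as a rectangular beam of width b_f.
M_n = T(d − a/2) = 809250 × (550 − 14.22) = 433.58 × 10⁶ N·mm.
M_n = 433.58 kN·m.

M_n ≈ 434 kN·m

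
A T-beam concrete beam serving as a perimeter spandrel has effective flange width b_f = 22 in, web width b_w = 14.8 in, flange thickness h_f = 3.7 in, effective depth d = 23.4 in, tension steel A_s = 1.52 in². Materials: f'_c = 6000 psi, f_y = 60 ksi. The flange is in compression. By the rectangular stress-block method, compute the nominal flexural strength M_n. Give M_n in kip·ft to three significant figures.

Tension: T = A_s f_y = 1.52 × 60 = 91.2 kips.
Try a within the flange: a = T/(0.85 f'_c b_f) = 91.2/(0.85 × 6 × 22) = 0.813 in.
Since a = 0.813 ≤ h_f = 3.7 in, the stress block lies entirely in the flange; analyse as a rectangular beam of width b_f.
M_n = T(d − a/2) = 91.2 × (23.4 − 0.4065) = 2097.0 kip·in.
M_n = 2097.0/12 = 174.75 kip·ft.

M_n ≈ 175 kip·ft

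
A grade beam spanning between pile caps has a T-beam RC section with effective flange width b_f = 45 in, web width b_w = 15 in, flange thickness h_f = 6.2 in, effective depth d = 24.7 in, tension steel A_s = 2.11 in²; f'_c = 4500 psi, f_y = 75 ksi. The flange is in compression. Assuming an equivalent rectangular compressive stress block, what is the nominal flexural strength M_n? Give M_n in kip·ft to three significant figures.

Tension: T = A_s f_y = 2.11 × 75 = 158.25 kips.
Try a within the flange: a = T/(0.85 f'_c b_f) = 158.25/(0.85 × 4.5 × 45) = 0.919 in.
Since a = 0.919 ≤ h_f = 6.2 in, the stress block lies entirely in the flange; analyse as a rectangular beam of width b_f.
M_n = T(d − a/2) = 158.25 × (24.7 − 0.4595) = 3836.1 kip·in.
M_n = 3836.1/12 = 319.68 kip·ft.

M_n ≈ 320 kip·ft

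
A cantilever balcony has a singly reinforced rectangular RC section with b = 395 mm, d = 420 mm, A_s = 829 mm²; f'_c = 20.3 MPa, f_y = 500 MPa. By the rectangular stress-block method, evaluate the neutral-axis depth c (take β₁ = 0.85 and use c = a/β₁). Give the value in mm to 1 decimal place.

c ≈ 71.5 mm

T = A_s f_y = 829 × 500 = 414500 N = 414.5 kN.
Setting C = 0.85 f'_c a b equal to T: a = 414500/(0.85 × 20.3 × 395) = 60.815 mm.
With β₁ = 0.85, c = a/β₁ = 60.815/0.85 = 71.5 mm.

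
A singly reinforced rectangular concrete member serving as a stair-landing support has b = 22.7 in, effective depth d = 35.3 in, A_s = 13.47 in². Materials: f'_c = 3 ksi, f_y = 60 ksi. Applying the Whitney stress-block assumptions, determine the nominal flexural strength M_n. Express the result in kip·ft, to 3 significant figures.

M_n ≈ 1910 kip·ft

T = A_s f_y = 13.47 × 60 = 808.2 kips.
a = T/(0.85 f'_c b) = 808.2/(0.85 × 3 × 22.7) = 13.962 in.
M_n = T(d − a/2) = 808.2 × (35.3 − 6.981) = 22887.4 kip·in = 22887.4/12 = 1907.28 kip·ft.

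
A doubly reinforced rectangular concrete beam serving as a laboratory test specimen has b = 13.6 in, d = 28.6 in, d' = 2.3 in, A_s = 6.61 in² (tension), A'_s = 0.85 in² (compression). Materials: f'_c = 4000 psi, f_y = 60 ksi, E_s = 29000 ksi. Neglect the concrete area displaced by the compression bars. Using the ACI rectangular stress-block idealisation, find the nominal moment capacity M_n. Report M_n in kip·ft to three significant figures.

M_n ≈ 828 kip·ft

Assume both steels yield.
a = (A_s − A'_s) f_y/(0.85 f'_c b) = (6.61 − 0.85) × 60/(0.85 × 4 × 13.6) = 7.474 in.
c = a/β₁ = 7.474/0.85 = 8.793 in; ε'_s = 0.003(c − d')/c = 0.0022 ≥ ε_y = 0.0021, so the compression steel yields.
M_n = (A_s − A'_s) f_y (d − a/2) + A'_s f_y (d − d') = 345.6 × (28.6 − 3.737) + 51 × (28.6 − 2.3) = 8592.7 + 1341.3 = 9934.0 kip·in = 9934.0/12 = 827.83 kip·ft.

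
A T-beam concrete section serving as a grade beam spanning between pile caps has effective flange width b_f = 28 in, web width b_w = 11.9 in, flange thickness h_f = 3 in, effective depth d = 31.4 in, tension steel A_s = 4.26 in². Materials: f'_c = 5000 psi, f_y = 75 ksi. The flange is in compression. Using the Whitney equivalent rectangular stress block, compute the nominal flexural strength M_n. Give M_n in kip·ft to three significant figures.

Tension: T = A_s f_y = 4.26 × 75 = 319.5 kips.
Try a within the flange: a = T/(0.85 f'_c b_f) = 319.5/(0.85 × 5 × 28) = 2.685 in.
Since a = 2.685 ≤ h_f = 3 in, the stress block lies entirely in the flange; analyse as a rectangular beam of width b_f.
M_n = T(d − a/2) = 319.5 × (31.4 − 1.3425) = 9603.4 kip·in.
M_n = 9603.4/12 = 800.28 kip·ft.

M_n ≈ 800 kip·ft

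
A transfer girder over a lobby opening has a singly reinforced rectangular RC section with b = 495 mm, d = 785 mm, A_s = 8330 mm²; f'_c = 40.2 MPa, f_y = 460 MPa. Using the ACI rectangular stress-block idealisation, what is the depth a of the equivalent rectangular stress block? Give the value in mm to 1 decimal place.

T = A_s f_y = 8330 × 460 = 3831800 N = 3831.8 kN.
Setting C = 0.85 f'_c a b equal to T: a = 3831800/(0.85 × 40.2 × 495) = 226.5 mm.

a ≈ 226.5 mm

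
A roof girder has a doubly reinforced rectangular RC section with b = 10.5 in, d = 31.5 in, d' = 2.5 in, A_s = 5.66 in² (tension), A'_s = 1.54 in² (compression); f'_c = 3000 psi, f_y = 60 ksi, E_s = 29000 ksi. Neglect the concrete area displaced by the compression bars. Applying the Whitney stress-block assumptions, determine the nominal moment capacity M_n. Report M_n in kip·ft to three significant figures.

Assume both steels yield.
a = (A_s − A'_s) f_y/(0.85 f'_c b) = (5.66 − 1.54) × 60/(0.85 × 3 × 10.5) = 9.232 in.
c = a/β₁ = 9.232/0.85 = 10.861 in; ε'_s = 0.003(c − d')/c = 0.0023 ≥ ε_y = 0.0021, so the compression steel yields.
M_n = (A_s − A'_s) f_y (d − a/2) + A'_s f_y (d − d') = 247.2 × (31.5 − 4.616) + 92.4 × (31.5 − 2.5) = 6645.7 + 2679.6 = 9325.3 kip·in = 9325.3/12 = 777.11 kip·ft.

M_n ≈ 777 kip·ft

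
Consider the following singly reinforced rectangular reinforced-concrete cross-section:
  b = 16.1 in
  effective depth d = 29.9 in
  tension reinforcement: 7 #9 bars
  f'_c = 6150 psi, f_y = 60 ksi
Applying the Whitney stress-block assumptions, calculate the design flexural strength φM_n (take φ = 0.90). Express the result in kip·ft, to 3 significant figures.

A_s = 7 × 1 = 7 in².
T = A_s f_y = 7 × 60 = 420 kips.
a = T/(0.85 f'_c b) = 420/(0.85 × 6.15 × 16.1) = 4.990 in.
M_n = T(d − a/2) = 420 × (29.9 − 2.495) = 11510.1 kip·in = 11510.1/12 = 959.18 kip·ft.
φM_n = 0.90 × 959.18 = 863.26 kip·ft.

φM_n ≈ 863 kip·ft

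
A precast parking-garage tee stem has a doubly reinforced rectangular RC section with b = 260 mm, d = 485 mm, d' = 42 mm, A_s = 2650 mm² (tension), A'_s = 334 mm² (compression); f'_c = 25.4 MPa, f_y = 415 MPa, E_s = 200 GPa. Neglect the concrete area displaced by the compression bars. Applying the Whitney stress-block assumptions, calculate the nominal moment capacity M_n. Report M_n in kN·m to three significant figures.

Assume both tension and compression steel yield.
Net tension couple steel: A_s − A'_s = 2316 mm².
a = (A_s − A'_s) f_y / (0.85 f'_c b) = 961140/(0.85 × 25.4 × 260) = 171.22 mm.
c = a/β₁ = 171.22/0.85 = 201.44 mm; ε'_s = 0.003(c − d')/c = 0.0024 ≥ f_y/E_s = 0.0021, so compression steel does yield.
M_n = (A_s − A'_s) f_y (d − a/2) + A'_s f_y (d − d') = [961140 × (485 − 85.61) + 138610 × (485 − 42)] × 10⁻⁶ = 383.87 + 61.40 = 445.27 kN·m.

M_n ≈ 445 kN·m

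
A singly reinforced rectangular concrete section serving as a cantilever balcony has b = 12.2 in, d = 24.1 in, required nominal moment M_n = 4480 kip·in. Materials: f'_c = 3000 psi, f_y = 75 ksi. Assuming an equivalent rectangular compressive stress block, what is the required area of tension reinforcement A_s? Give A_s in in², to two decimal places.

A_s ≈ 2.90 in²

From M_n = 0.85 f'_c a b (d − a/2):
a = d − √(d² − 2M_n/(0.85 f'_c b)) = 24.1 − √(24.1² − 2 × 4480/(0.85 × 3 × 12.2)) = 6.989 in.
A_s = 0.85 f'_c a b / f_y = 0.85 × 3 × 6.989 × 12.2 / 75 = 2.899 in².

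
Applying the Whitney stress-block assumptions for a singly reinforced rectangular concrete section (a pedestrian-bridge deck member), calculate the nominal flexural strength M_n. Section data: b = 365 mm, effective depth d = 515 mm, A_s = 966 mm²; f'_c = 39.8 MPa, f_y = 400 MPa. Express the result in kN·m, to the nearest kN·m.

M_n ≈ 193 kN·m

T = A_s f_y = 966 × 400 = 386400 N = 386.4 kN.
From C = T: a = T/(0.85 f'_c b) = 386400/(0.85 × 39.8 × 365) = 31.29 mm.
M_n = T(d − a/2) = 386.4 kN × (515 − 15.645) mm = 192.95 kN·m.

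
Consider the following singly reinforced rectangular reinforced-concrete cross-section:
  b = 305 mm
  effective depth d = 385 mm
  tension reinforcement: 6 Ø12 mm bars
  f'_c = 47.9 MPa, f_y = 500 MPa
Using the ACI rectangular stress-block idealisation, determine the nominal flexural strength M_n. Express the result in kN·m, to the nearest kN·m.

A_s = 6 × 113 = 678 mm².
T = A_s f_y = 678 × 500 = 339000 N = 339 kN.
From C = T: a = T/(0.85 f'_c b) = 339000/(0.85 × 47.9 × 305) = 27.30 mm.
M_n = T(d − a/2) = 339 kN × (385 − 13.65) mm = 125.89 kN·m.

M_n ≈ 126 kN·m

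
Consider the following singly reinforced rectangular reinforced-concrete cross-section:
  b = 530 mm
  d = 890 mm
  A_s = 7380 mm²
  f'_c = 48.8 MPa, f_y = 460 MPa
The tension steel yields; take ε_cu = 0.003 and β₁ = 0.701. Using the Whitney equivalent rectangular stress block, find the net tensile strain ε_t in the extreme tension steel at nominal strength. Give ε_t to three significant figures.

ε_t ≈ 0.00912

a = A_s f_y/(0.85 f'_c b) = 154.42 mm.
β₁ = 0.701, so c = a/β₁ = 154.42/0.701 = 220.29 mm.
From the linear strain diagram with ε_cu = 0.003: ε_t = 0.003 (d − c)/c = 0.003 × (890 − 220.29)/220.29 = 0.00912.
Since ε_t ≥ 0.005, the section is tension-controlled.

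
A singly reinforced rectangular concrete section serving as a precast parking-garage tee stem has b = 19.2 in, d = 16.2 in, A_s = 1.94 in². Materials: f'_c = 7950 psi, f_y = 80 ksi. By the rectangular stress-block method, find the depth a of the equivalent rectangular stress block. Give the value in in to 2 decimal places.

T = A_s f_y = 1.94 × 80 = 155.2 kips.
a = T/(0.85 f'_c b) = 155.2/(0.85 × 7.95 × 19.2) = 1.20 in.

a ≈ 1.20 in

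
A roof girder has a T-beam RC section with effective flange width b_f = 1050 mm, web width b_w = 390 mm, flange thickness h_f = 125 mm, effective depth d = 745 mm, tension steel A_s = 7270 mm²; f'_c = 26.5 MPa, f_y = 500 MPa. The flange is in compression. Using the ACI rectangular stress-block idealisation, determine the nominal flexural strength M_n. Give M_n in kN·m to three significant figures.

M_n ≈ 2410 kN·m

Tension: T = A_s f_y = 7270 × 500 = 3635000 N.
Try a within the flange: a = T/(0.85 f'_c b_f) = 3635000/(0.85 × 26.5 × 1050) = 153.69 mm.
a = 153.69 > h_f = 125 mm: the block extends into the web. Split into flange-overhang and web parts.
C_f = 0.85 f'_c (b_f − b_w) h_f = 0.85 × 26.5 × (1050 − 390) × 125 = 1858313 N.
Remaining web compression depth: a_w = (T − C_f)/(0.85 f'_c b_w) = (3635000 − 1858313)/(0.85 × 26.5 × 390) = 202.25 mm.
M_n = C_f(d − h_f/2) + (T − C_f)(d − a_w/2) = 1858313 × (745 − 62.5) + 1776687 × (745 − 101.125) = 1268.30 + 1143.96 = 2412.26 × 10⁶ N·mm.
M_n = 2412.26 kN·m.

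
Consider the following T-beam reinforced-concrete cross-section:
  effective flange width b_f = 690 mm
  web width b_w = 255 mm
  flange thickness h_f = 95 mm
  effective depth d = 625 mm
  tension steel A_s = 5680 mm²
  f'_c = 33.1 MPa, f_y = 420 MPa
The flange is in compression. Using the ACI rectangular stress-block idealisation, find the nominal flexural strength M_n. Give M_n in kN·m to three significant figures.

Tension: T = A_s f_y = 5680 × 420 = 2385600 N.
Try a within the flange: a = T/(0.85 f'_c b_f) = 2385600/(0.85 × 33.1 × 690) = 122.89 mm.
a = 122.89 > h_f = 95 mm: the block extends into the web. Split into flange-overhang and web parts.
C_f = 0.85 f'_c (b_f − b_w) h_f = 0.85 × 33.1 × (690 − 255) × 95 = 1162679 N.
Remaining web compression depth: a_w = (T − C_f)/(0.85 f'_c b_w) = (2385600 − 1162679)/(0.85 × 33.1 × 255) = 170.46 mm.
M_n = C_f(d − h_f/2) + (T − C_f)(d − a_w/2) = 1162679 × (625 − 47.5) + 1222921 × (625 − 85.23) = 671.45 + 660.10 = 1331.55 × 10⁶ N·mm.
M_n = 1331.55 kN·m.

M_n ≈ 1330 kN·m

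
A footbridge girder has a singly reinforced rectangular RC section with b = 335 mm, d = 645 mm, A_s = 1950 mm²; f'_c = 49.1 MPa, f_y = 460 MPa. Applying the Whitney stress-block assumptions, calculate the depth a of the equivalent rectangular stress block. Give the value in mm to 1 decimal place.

a ≈ 64.2 mm

T = A_s f_y = 1950 × 460 = 897000 N = 897 kN.
Setting C = 0.85 f'_c a b equal to T: a = 897000/(0.85 × 49.1 × 335) = 64.2 mm.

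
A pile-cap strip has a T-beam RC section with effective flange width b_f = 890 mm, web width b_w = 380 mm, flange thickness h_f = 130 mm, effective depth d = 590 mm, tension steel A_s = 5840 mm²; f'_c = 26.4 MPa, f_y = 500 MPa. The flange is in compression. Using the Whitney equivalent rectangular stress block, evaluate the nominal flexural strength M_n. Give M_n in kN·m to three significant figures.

M_n ≈ 1510 kN·m

Tension: T = A_s f_y = 5840 × 500 = 2920000 N.
Try a within the flange: a = T/(0.85 f'_c b_f) = 2920000/(0.85 × 26.4 × 890) = 146.21 mm.
a = 146.21 > h_f = 130 mm: the block extends into the web. Split into flange-overhang and web parts.
C_f = 0.85 f'_c (b_f − b_w) h_f = 0.85 × 26.4 × (890 − 380) × 130 = 1487772 N.
Remaining web compression depth: a_w = (T − C_f)/(0.85 f'_c b_w) = (2920000 − 1487772)/(0.85 × 26.4 × 380) = 167.96 mm.
M_n = C_f(d − h_f/2) + (T − C_f)(d − a_w/2) = 1487772 × (590 − 65) + 1432228 × (590 − 83.98) = 781.08 + 724.74 = 1505.82 × 10⁶ N·mm.
M_n = 1505.82 kN·m.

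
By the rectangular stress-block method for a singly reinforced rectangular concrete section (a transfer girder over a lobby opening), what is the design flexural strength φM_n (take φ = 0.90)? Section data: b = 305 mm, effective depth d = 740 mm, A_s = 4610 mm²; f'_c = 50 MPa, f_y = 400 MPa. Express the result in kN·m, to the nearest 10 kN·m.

T = A_s f_y = 4610 × 400 = 1844000 N = 1844 kN.
From C = T: a = T/(0.85 f'_c b) = 1844000/(0.85 × 50 × 305) = 142.26 mm.
M_n = T(d − a/2) = 1844 kN × (740 − 71.13) mm = 1233.40 kN·m.
φM_n = 0.90 × 1233.40 = 1110.06 kN·m.

φM_n ≈ 1110 kN·m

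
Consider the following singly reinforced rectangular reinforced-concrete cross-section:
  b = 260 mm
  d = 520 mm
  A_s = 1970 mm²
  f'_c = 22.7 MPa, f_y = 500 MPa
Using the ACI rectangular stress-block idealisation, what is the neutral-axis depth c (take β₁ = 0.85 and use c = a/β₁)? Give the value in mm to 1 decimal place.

T = A_s f_y = 1970 × 500 = 985000 N = 985 kN.
Setting C = 0.85 f'_c a b equal to T: a = 985000/(0.85 × 22.7 × 260) = 196.344 mm.
With β₁ = 0.85, c = a/β₁ = 196.344/0.85 = 231.0 mm.

c ≈ 231.0 mm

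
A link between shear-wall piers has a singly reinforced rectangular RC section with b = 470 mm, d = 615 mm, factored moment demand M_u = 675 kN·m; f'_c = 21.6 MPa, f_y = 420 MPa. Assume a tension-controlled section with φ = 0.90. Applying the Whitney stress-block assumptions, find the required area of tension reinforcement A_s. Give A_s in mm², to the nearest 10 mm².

M_n = M_u/φ = 675/0.90 = 750 kN·m.
With M_n = 0.85 f'_c a b (d − a/2), solve the quadratic for a:
a = d − √(d² − 2M_n/(0.85 f'_c b)) = 615 − √(615² − 2 × 750×10⁶/(0.85 × 21.6 × 470)) = 162.90 mm.
A_s = 0.85 f'_c a b / f_y = 0.85 × 21.6 × 162.90 × 470 / 420 = 3346.9 mm².

A_s ≈ 3350 mm²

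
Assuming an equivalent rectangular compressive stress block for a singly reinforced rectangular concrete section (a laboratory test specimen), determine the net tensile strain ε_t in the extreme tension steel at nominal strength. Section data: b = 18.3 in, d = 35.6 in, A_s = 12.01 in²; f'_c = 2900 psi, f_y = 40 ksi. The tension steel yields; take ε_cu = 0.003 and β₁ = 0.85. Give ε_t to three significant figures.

a = A_s f_y/(0.85 f'_c b) = 10.650 in.
β₁ = 0.85, so c = a/β₁ = 10.650/0.85 = 12.529 in.
From the linear strain diagram with ε_cu = 0.003: ε_t = 0.003 (d − c)/c = 0.003 × (35.6 − 12.529)/12.529 = 0.00552.
Since ε_t ≥ 0.005, the section is tension-controlled.

ε_t ≈ 0.00552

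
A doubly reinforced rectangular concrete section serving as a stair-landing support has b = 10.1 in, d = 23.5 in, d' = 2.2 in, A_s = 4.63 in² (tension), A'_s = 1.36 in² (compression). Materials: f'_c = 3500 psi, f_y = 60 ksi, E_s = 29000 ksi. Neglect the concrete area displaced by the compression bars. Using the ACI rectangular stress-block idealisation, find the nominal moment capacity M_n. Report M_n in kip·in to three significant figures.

Assume both steels yield.
a = (A_s − A'_s) f_y/(0.85 f'_c b) = (4.63 − 1.36) × 60/(0.85 × 3.5 × 10.1) = 6.530 in.
c = a/β₁ = 6.530/0.85 = 7.682 in; ε'_s = 0.003(c − d')/c = 0.0021 ≥ ε_y = 0.0021, so the compression steel yields.
M_n = (A_s − A'_s) f_y (d − a/2) + A'_s f_y (d − d') = 196.2 × (23.5 − 3.265) + 81.6 × (23.5 − 2.2) = 3970.1 + 1738.1 = 5708.2 kip·in.

M_n ≈ 5710 kip·in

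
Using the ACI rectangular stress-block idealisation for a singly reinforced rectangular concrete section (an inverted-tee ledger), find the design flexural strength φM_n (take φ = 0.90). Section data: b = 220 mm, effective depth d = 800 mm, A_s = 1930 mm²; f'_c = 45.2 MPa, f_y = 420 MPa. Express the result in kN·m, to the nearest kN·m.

φM_n ≈ 549 kN·m

T = A_s f_y = 1930 × 420 = 810600 N = 810.6 kN.
From C = T: a = T/(0.85 f'_c b) = 810600/(0.85 × 45.2 × 220) = 95.90 mm.
M_n = T(d − a/2) = 810.6 kN × (800 − 47.95) mm = 609.61 kN·m.
φM_n = 0.90 × 609.61 = 548.65 kN·m.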